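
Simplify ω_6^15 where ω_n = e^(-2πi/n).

Since ω_6^6 = 1, powers reduce modulo 6.
15 mod 6 = 3
So ω_6^15 = ω_6^3 = e^(-2πi·3/6)

ω_6^15 = ω_6^3 = -1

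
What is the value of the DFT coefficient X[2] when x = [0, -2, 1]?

X[2] = Σ(n=0 to 2) x[n] · ω_3^(2n) where ω_3 = e^(-2πi/3)
= (0)·ω_3^0 + (-2)·ω_3^2 + (1)·ω_3^4

X[2] = 0.5000-2.5981i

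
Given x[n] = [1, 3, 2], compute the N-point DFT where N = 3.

X[k] = Σ(n=0 to 2) x[n] · ω_3^(nk)
where ω_3 = e^(-2πi/3)

Computing each X[k]:
X[0] = 6
X[1] = -1.5000-0.8660i
X[2] = -1.5000+0.8660i

X = [6, -1.5000-0.8660i, -1.5000+0.8660i]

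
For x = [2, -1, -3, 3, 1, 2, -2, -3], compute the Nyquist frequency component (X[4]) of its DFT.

X[4] = Σ(n=0 to 7) x[n] · ω_8^(4n) where ω_8 = e^(-2πi/8)
= (2)·ω_8^0 + (-1)·ω_8^4 + (-3)·ω_8^8 + (3)·ω_8^12 + (1)·ω_8^16 + (2)·ω_8^20 + (-2)·ω_8^24 + (-3)·ω_8^28

X[4] = -3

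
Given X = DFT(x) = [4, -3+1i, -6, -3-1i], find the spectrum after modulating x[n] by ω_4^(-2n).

Modulation property: DFT(ω_4^(-2n)·x[n]) = X[(k-2) mod 4], so circularly shift X by 2 positions.

X[k-2] = [-6, -3-1i, 4, -3+1i]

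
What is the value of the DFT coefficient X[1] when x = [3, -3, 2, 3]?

X[1] = Σ(n=0 to 3) x[n] · ω_4^(1n) where ω_4 = e^(-2πi/4)
= (3)·ω_4^0 + (-3)·ω_4^1 + (2)·ω_4^2 + (3)·ω_4^3

X[1] = 1+6i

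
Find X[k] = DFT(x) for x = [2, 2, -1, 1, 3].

X[k] = Σ(n=0 to 4) x[n] · ω_5^(nk)
where ω_5 = e^(-2πi/5)

Computing each X[k]:
X[0] = 7
X[1] = 3.5451+2.1266i
X[2] = -2.0451-1.3143i
X[3] = -2.0451+1.3143i
X[4] = 3.5451-2.1266i

X = [7, 3.5451+2.1266i, -2.0451-1.3143i, -2.0451+1.3143i, 3.5451-2.1266i]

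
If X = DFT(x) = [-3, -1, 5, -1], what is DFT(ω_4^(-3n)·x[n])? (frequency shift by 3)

Modulation property: DFT(ω_4^(-3n)·x[n]) = X[(k-3) mod 4], so circularly shift X by 3 positions.

X[k-3] = [-1, 5, -1, -3]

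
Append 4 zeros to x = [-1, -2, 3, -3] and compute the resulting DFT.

Original 4-point DFT: [-3, -4-1i, 7, -4+1i]
Zero-padded 8-point DFT provides frequency interpolation.

DFT_8([x, 0, ...]) = [-3, -0.2929+0.5355i, -4-1i, -1.7071+6.5355i, 7, -1.7071-6.5355i, -4+1i, -0.2929-0.5355i]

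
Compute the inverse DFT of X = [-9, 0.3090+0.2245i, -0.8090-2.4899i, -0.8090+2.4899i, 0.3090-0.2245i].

x[n] = (1/5) Σ(k=0 to 4) X[k] · e^(2πikn/5)

Computing each x[n]:
x[0] = -2
x[1] = -1
x[2] = -3
x[3] = -1
x[4] = -2

x = [-2, -1, -3, -1, -2]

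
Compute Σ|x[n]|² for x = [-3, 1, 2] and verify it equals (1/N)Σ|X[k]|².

Time domain:
Σ|x[n]|² = |-3|² + |1|² + |2|² = 14.0000

Frequency domain:
(1/3)Σ|X[k]|² = (1/3)(|0|² + |-4.5000+0.8660i|² + |-4.5000-0.8660i|²) = (1/3)·42.0000 = 14.0000

Both sides agree, confirming Parseval's theorem.

Σ|x[n]|² = (1/N)Σ|X[k]|² = 14.0000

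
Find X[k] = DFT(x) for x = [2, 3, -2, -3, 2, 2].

X[k] = Σ(n=0 to 5) x[n] · ω_6^(nk)
where ω_6 = e^(-2πi/6)

Computing each X[k]:
X[0] = 4
X[1] = 7.5000+2.5981i
X[2] = -3.5000-4.3301i
X[3] = 0
X[4] = -3.5000+4.3301i
X[5] = 7.5000-2.5981i

X = [4, 7.5000+2.5981i, -3.5000-4.3301i, 0, -3.5000+4.3301i, 7.5000-2.5981i]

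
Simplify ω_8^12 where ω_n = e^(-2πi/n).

Since ω_8^8 = 1, powers reduce modulo 8.
12 mod 8 = 4
So ω_8^12 = ω_8^4 = e^(-2πi·4/8)

ω_8^12 = ω_8^4 = -1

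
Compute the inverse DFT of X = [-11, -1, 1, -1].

x[n] = (1/4) Σ(k=0 to 3) X[k] · e^(2πikn/4)

Computing each x[n]:
x[0] = -3
x[1] = -3
x[2] = -2
x[3] = -3

x = [-3, -3, -2, -3]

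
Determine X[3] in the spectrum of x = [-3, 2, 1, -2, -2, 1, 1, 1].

X[3] = Σ(n=0 to 7) x[n] · ω_8^(3n) where ω_8 = e^(-2πi/8)
= (-3)·ω_8^0 + (2)·ω_8^3 + (1)·ω_8^6 + (-2)·ω_8^9 + (-2)·ω_8^12 + (1)·ω_8^15 + (1)·ω_8^18 + (1)·ω_8^21

X[3] = -3.8284+1.4142i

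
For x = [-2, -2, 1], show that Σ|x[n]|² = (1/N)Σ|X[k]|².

Time domain:
Σ|x[n]|² = |-2|² + |-2|² + |1|² = 9.0000

Frequency domain:
(1/3)Σ|X[k]|² = (1/3)(|-3|² + |-1.5000+2.5981i|² + |-1.5000-2.5981i|²) = (1/3)·27.0000 = 9.0000

Both sides agree, confirming Parseval's theorem.

Σ|x[n]|² = (1/N)Σ|X[k]|² = 9.0000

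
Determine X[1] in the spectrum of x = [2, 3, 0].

X[1] = Σ(n=0 to 2) x[n] · ω_3^(1n) where ω_3 = e^(-2πi/3)
= (2)·ω_3^0 + (3)·ω_3^1 + (0)·ω_3^2

X[1] = 0.5000-2.5981i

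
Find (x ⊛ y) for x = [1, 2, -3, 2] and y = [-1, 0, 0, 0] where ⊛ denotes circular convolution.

(x ⊛ y)[n] = Σ(m=0 to 3) x[m] · y[(n-m) mod 4]

Computing each output sample:
(x ⊛ y)[0] = -1
(x ⊛ y)[1] = -2
(x ⊛ y)[2] = 3
(x ⊛ y)[3] = -2

x ⊛ y = [-1, -2, 3, -2]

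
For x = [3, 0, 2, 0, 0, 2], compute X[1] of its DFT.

X[1] = Σ(n=0 to 5) x[n] · ω_6^(1n) where ω_6 = e^(-2πi/6)
= (3)·ω_6^0 + (0)·ω_6^1 + (2)·ω_6^2 + (0)·ω_6^3 + (0)·ω_6^4 + (2)·ω_6^5

X[1] = 3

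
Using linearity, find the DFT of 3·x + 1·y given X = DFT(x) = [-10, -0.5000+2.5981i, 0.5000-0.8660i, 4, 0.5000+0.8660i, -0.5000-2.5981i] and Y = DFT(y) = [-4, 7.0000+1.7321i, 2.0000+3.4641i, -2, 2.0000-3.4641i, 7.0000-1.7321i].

By linearity: DFT(3x + 1y) = 3·DFT(x) + 1·DFT(y)
= 3·[-10, -0.5000+2.5981i, 0.5000-0.8660i, 4, 0.5000+0.8660i, -0.5000-2.5981i] + 1·[-4, 7.0000+1.7321i, 2.0000+3.4641i, -2, 2.0000-3.4641i, 7.0000-1.7321i]

Computing element-wise:
Z[0] = 3·(-10) + 1·(-4) = -34
Z[1] = 3·(-0.5000+2.5981i) + 1·(7.0000+1.7321i) = 5.5000+9.5264i
Z[2] = 3·(0.5000-0.8660i) + 1·(2.0000+3.4641i) = 3.5000+0.8661i
Z[3] = 3·(4) + 1·(-2) = 10
Z[4] = 3·(0.5000+0.8660i) + 1·(2.0000-3.4641i) = 3.5000-0.8661i
Z[5] = 3·(-0.5000-2.5981i) + 1·(7.0000-1.7321i) = 5.5000-9.5264i

DFT(3x + 1y) = 3·X + 1·Y = [-34, 5.5000+9.5264i, 3.5000+0.8661i, 10, 3.5000-0.8661i, 5.5000-9.5264i]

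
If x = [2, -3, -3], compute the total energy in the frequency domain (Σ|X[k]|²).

Parseval: Σ|x[n]|² = (1/N)Σ|X[k]|², so Σ|X[k]|² = N·Σ|x[n]|² = 3·22.0000

Σ|X[k]|² = N·Σ|x[n]|² = 3·22.0000 = 66.0000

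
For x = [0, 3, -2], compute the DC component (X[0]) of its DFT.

X[0] = Σ(n=0 to 2) x[n] · ω_3^0 = Σ x[n]
= (0) + (3) + (-2)

X[0] = 1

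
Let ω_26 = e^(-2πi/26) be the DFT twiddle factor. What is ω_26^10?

ω_26^10 = e^(-2πi·10/26)
= cos(-2π·10/26) + i·sin(-2π·10/26)
= cos(-20π/26) + i·sin(-20π/26)

ω_26^10 = cos(-20π/26) + i·sin(-20π/26) = -0.7485-0.6631i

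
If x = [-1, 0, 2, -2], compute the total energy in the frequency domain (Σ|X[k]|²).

Parseval: Σ|x[n]|² = (1/N)Σ|X[k]|², so Σ|X[k]|² = N·Σ|x[n]|² = 4·9.0000

Σ|X[k]|² = N·Σ|x[n]|² = 4·9.0000 = 36.0000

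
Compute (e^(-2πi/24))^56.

Since ω_24^24 = 1, powers reduce modulo 24.
56 mod 24 = 8
So ω_24^56 = ω_24^8 = e^(-2πi·8/24)

ω_24^56 = ω_24^8 = -0.5000-0.8660i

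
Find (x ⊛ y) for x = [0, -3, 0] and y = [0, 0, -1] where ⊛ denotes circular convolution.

(x ⊛ y)[n] = Σ(m=0 to 2) x[m] · y[(n-m) mod 3]

Computing each output sample:
(x ⊛ y)[0] = 3
(x ⊛ y)[1] = 0
(x ⊛ y)[2] = 0

x ⊛ y = [3, 0, 0]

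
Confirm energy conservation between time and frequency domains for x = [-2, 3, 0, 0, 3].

Time domain:
Σ|x[n]|² = |-2|² + |3|² + |0|² + |0|² + |3|² = 22.0000

Frequency domain:
(1/5)Σ|X[k]|² = (1/5)(|4|² + |-0.1459|² + |-6.8541|² + |-6.8541|² + |-0.1459|²) = (1/5)·110.0000 = 22.0000

Both sides agree, confirming Parseval's theorem.

Σ|x[n]|² = (1/N)Σ|X[k]|² = 22.0000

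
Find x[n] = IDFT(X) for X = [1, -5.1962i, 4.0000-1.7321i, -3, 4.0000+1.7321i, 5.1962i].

x[n] = (1/6) Σ(k=0 to 5) X[k] · e^(2πikn/6)

Computing each x[n]:
x[0] = 1
x[1] = 2
x[2] = 0
x[3] = 2
x[4] = -2
x[5] = -2

x = [1, 2, 0, 2, -2, -2]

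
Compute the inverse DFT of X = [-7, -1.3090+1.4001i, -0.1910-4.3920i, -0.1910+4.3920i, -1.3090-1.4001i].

x[n] = (1/5) Σ(k=0 to 4) X[k] · e^(2πikn/5)

Computing each x[n]:
x[0] = -2
x[1] = -1
x[2] = -3
x[3] = 1
x[4] = -2

x = [-2, -1, -3, 1, -2]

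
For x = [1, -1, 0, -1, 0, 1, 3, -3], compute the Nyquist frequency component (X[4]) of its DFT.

X[4] = Σ(n=0 to 7) x[n] · ω_8^(4n) where ω_8 = e^(-2πi/8)
= (1)·ω_8^0 + (-1)·ω_8^4 + (0)·ω_8^8 + (-1)·ω_8^12 + (0)·ω_8^16 + (1)·ω_8^20 + (3)·ω_8^24 + (-3)·ω_8^28

X[4] = 8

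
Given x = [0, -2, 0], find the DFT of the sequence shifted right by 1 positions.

Time shift by 1: X_shifted[k] = ω_3^(1k) · X[k]
Shifted x = [0, 0, -2]

DFT(x[n-1]) = [-2, 1.0000-1.7321i, 1.0000+1.7321i]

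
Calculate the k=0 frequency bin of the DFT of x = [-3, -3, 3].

X[0] = Σ(n=0 to 2) x[n] · ω_3^0 = Σ x[n]
= (-3) + (-3) + (3)

X[0] = -3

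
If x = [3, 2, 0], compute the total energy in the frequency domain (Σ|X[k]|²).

Parseval: Σ|x[n]|² = (1/N)Σ|X[k]|², so Σ|X[k]|² = N·Σ|x[n]|² = 3·13.0000

Σ|X[k]|² = N·Σ|x[n]|² = 3·13.0000 = 39.0000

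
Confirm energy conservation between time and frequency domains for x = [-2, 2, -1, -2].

Time domain:
Σ|x[n]|² = |-2|² + |2|² + |-1|² + |-2|² = 13.0000

Frequency domain:
(1/4)Σ|X[k]|² = (1/4)(|-3|² + |-1-4i|² + |-3|² + |-1+4i|²) = (1/4)·52.0000 = 13.0000

Both sides agree, confirming Parseval's theorem.

Σ|x[n]|² = (1/N)Σ|X[k]|² = 13.0000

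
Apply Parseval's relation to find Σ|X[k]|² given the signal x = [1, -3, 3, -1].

Parseval: Σ|x[n]|² = (1/N)Σ|X[k]|², so Σ|X[k]|² = N·Σ|x[n]|² = 4·20.0000

Σ|X[k]|² = N·Σ|x[n]|² = 4·20.0000 = 80.0000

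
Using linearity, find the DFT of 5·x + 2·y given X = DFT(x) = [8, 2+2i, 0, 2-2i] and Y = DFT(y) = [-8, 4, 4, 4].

By linearity: DFT(5x + 2y) = 5·DFT(x) + 2·DFT(y)
= 5·[8, 2+2i, 0, 2-2i] + 2·[-8, 4, 4, 4]

Computing element-wise:
Z[0] = 5·(8) + 2·(-8) = 24
Z[1] = 5·(2+2i) + 2·(4) = 18+10i
Z[2] = 5·(0) + 2·(4) = 8
Z[3] = 5·(2-2i) + 2·(4) = 18-10i

DFT(5x + 2y) = 5·X + 2·Y = [24, 18+10i, 8, 18-10i]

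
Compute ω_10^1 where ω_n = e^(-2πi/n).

ω_10^1 = e^(-2πi·1/10)
= cos(-2π·1/10) + i·sin(-2π·1/10)
= cos(-2π/10) + i·sin(-2π/10)

ω_10^1 = cos(-2π/10) + i·sin(-2π/10) = 0.8090-0.5878i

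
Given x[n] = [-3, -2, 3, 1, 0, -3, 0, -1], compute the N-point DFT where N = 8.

X[k] = Σ(n=0 to 7) x[n] · ω_8^(nk)
where ω_8 = e^(-2πi/8)

Computing each X[k]:
X[0] = -5
X[1] = -3.7071-5.1213i
X[2] = -6+5i
X[3] = -2.2929+0.8787i
X[4] = 5
X[5] = -2.2929-0.8787i
X[6] = -6-5i
X[7] = -3.7071+5.1213i

X = [-5, -3.7071-5.1213i, -6+5i, -2.2929+0.8787i, 5, -2.2929-0.8787i, -6-5i, -3.7071+5.1213i]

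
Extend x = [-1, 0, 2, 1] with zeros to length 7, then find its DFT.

Original 4-point DFT: [2, -3+1i, 0, -3-1i]
Zero-padded 7-point DFT provides frequency interpolation.

DFT_7([x, 0, ...]) = [2, -2.3460-2.3837i, -2.1784+1.6496i, 0.0245+0.5887i, 0.0245-0.5887i, -2.1784-1.6496i, -2.3460+2.3837i]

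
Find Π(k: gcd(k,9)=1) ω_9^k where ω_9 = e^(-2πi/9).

The primitive 9th roots of unity are ω_9^k for k coprime to 9: k ∈ {1, 2, 4, 5, 7, 8}
Their product equals the constant term of the cyclotomic polynomial Φ_9(x) up to sign.
For n ≥ 3, the product of all primitive nth roots of unity is 1. (For n=1 it is 1; for n=2 it is -1.)

1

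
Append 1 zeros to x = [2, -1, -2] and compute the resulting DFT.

Original 3-point DFT: [-1, 3.5000-0.8660i, 3.5000+0.8660i]
Zero-padded 4-point DFT provides frequency interpolation.

DFT_4([x, 0, ...]) = [-1, 4+1i, 1, 4-1i]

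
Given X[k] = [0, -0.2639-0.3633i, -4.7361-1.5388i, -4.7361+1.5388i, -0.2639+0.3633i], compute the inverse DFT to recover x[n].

x[n] = (1/5) Σ(k=0 to 4) X[k] · e^(2πikn/5)

Computing each x[n]:
x[0] = -2
x[1] = 2
x[2] = -1
x[3] = 0
x[4] = 1

x = [-2, 2, -1, 0, 1]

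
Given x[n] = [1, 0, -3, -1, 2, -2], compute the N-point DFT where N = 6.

X[k] = Σ(n=0 to 5) x[n] · ω_6^(nk)
where ω_6 = e^(-2πi/6)

Computing each X[k]:
X[0] = -3
X[1] = 1.5000+2.5981i
X[2] = 1.5000-6.0622i
X[3] = 3
X[4] = 1.5000+6.0622i
X[5] = 1.5000-2.5981i

X = [-3, 1.5000+2.5981i, 1.5000-6.0622i, 3, 1.5000+6.0622i, 1.5000-2.5981i]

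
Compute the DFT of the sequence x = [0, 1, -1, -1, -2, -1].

X[k] = Σ(n=0 to 5) x[n] · ω_6^(nk)
where ω_6 = e^(-2πi/6)

Computing each X[k]:
X[0] = -4
X[1] = 2.5000-2.5981i
X[2] = 0.5000-0.8660i
X[3] = -2
X[4] = 0.5000+0.8660i
X[5] = 2.5000+2.5981i

X = [-4, 2.5000-2.5981i, 0.5000-0.8660i, -2, 0.5000+0.8660i, 2.5000+2.5981i]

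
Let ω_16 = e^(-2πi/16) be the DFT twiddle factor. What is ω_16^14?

ω_16^14 = e^(-2πi·14/16)
= cos(-2π·14/16) + i·sin(-2π·14/16)
= cos(-28π/16) + i·sin(-28π/16)

ω_16^14 = cos(-28π/16) + i·sin(-28π/16) = 0.7071+0.7071i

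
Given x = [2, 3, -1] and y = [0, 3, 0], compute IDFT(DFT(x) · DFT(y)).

(x ⊛ y)[n] = Σ(m=0 to 2) x[m] · y[(n-m) mod 3]

Computing each output sample:
(x ⊛ y)[0] = -3
(x ⊛ y)[1] = 6
(x ⊛ y)[2] = 9

x ⊛ y = [-3, 6, 9]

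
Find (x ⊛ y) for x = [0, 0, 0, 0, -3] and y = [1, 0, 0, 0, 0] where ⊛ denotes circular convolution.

(x ⊛ y)[n] = Σ(m=0 to 4) x[m] · y[(n-m) mod 5]

Computing each output sample:
(x ⊛ y)[0] = 0
(x ⊛ y)[1] = 0
(x ⊛ y)[2] = 0
(x ⊛ y)[3] = 0
(x ⊛ y)[4] = -3

x ⊛ y = [0, 0, 0, 0, -3]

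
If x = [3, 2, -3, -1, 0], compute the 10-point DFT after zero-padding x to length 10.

Original 5-point DFT: [1, 6.8541-0.7265i, 0.1459-3.0777i, 0.1459+3.0777i, 6.8541+0.7265i]
Zero-padded 10-point DFT provides frequency interpolation.

DFT_10([x, 0, ...]) = [1, 4.0000+2.6287i, 6.8541-0.7265i, 4.0000-4.2533i, 0.1459-3.0777i, -1, 0.1459+3.0777i, 4.0000+4.2533i, 6.8541+0.7265i, 4.0000-2.6287i]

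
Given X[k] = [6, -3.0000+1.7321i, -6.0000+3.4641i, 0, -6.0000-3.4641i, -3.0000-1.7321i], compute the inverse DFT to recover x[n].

x[n] = (1/6) Σ(k=0 to 5) X[k] · e^(2πikn/6)

Computing each x[n]:
x[0] = -2
x[1] = 0
x[2] = 3
x[3] = 0
x[4] = 2
x[5] = 3

x = [-2, 0, 3, 0, 2, 3]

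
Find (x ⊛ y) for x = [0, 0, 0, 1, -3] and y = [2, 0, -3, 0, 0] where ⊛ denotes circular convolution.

(x ⊛ y)[n] = Σ(m=0 to 4) x[m] · y[(n-m) mod 5]

Computing each output sample:
(x ⊛ y)[0] = -3
(x ⊛ y)[1] = 9
(x ⊛ y)[2] = 0
(x ⊛ y)[3] = 2
(x ⊛ y)[4] = -6

x ⊛ y = [-3, 9, 0, 2, -6]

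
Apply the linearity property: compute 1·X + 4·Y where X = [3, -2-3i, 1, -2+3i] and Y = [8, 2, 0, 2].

By linearity: DFT(1x + 4y) = 1·DFT(x) + 4·DFT(y)
= 1·[3, -2-3i, 1, -2+3i] + 4·[8, 2, 0, 2]

Computing element-wise:
Z[0] = 1·(3) + 4·(8) = 35
Z[1] = 1·(-2-3i) + 4·(2) = 6-3i
Z[2] = 1·(1) + 4·(0) = 1
Z[3] = 1·(-2+3i) + 4·(2) = 6+3i

DFT(1x + 4y) = 1·X + 4·Y = [35, 6-3i, 1, 6+3i]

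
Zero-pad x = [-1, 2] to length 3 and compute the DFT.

Original 2-point DFT: [1, -3]
Zero-padded 3-point DFT provides frequency interpolation.

DFT_3([x, 0, ...]) = [1, -2.0000-1.7321i, -2.0000+1.7321i]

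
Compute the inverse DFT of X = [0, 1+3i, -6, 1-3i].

x[n] = (1/4) Σ(k=0 to 3) X[k] · e^(2πikn/4)

Computing each x[n]:
x[0] = -1
x[1] = 0
x[2] = -2
x[3] = 3

x = [-1, 0, -2, 3]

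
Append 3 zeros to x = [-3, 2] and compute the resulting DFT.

Original 2-point DFT: [-1, -5]
Zero-padded 5-point DFT provides frequency interpolation.

DFT_5([x, 0, ...]) = [-1, -2.3820-1.9021i, -4.6180-1.1756i, -4.6180+1.1756i, -2.3820+1.9021i]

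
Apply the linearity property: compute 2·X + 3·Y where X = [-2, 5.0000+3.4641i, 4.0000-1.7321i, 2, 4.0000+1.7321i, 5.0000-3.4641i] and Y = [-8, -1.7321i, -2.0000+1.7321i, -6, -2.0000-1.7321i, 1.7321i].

By linearity: DFT(2x + 3y) = 2·DFT(x) + 3·DFT(y)
= 2·[-2, 5.0000+3.4641i, 4.0000-1.7321i, 2, 4.0000+1.7321i, 5.0000-3.4641i] + 3·[-8, -1.7321i, -2.0000+1.7321i, -6, -2.0000-1.7321i, 1.7321i]

Computing element-wise:
Z[0] = 2·(-2) + 3·(-8) = -28
Z[1] = 2·(5.0000+3.4641i) + 3·(-1.7321i) = 10.0000+1.7319i
Z[2] = 2·(4.0000-1.7321i) + 3·(-2.0000+1.7321i) = 2.0000+1.7321i
Z[3] = 2·(2) + 3·(-6) = -14
Z[4] = 2·(4.0000+1.7321i) + 3·(-2.0000-1.7321i) = 2.0000-1.7321i
Z[5] = 2·(5.0000-3.4641i) + 3·(1.7321i) = 10.0000-1.7319i

DFT(2x + 3y) = 2·X + 3·Y = [-28, 10.0000+1.7319i, 2.0000+1.7321i, -14, 2.0000-1.7321i, 10.0000-1.7319i]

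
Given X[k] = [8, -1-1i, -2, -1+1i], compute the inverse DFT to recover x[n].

x[n] = (1/4) Σ(k=0 to 3) X[k] · e^(2πikn/4)

Computing each x[n]:
x[0] = 1
x[1] = 3
x[2] = 2
x[3] = 2

x = [1, 3, 2, 2]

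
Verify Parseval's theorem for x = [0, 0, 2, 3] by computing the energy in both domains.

Time domain:
Σ|x[n]|² = |0|² + |0|² + |2|² + |3|² = 13.0000

Frequency domain:
(1/4)Σ|X[k]|² = (1/4)(|5|² + |-2+3i|² + |-1|² + |-2-3i|²) = (1/4)·52.0000 = 13.0000

Both sides agree, confirming Parseval's theorem.

Σ|x[n]|² = (1/N)Σ|X[k]|² = 13.0000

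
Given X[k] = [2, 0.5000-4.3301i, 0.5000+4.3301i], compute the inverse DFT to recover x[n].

x[n] = (1/3) Σ(k=0 to 2) X[k] · e^(2πikn/3)

Computing each x[n]:
x[0] = 1
x[1] = 3
x[2] = -2

x = [1, 3, -2]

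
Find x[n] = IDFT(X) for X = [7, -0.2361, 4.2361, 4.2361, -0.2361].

x[n] = (1/5) Σ(k=0 to 4) X[k] · e^(2πikn/5)

Computing each x[n]:
x[0] = 3
x[1] = 0
x[2] = 2
x[3] = 2
x[4] = 0

x = [3, 0, 2, 2, 0]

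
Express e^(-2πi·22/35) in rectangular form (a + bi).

ω_35^22 = e^(-2πi·22/35)
= cos(-2π·22/35) + i·sin(-2π·22/35)
= cos(-44π/35) + i·sin(-44π/35)

ω_35^22 = cos(-44π/35) + i·sin(-44π/35) = -0.6911+0.7228i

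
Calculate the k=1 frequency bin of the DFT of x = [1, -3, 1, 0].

X[1] = Σ(n=0 to 3) x[n] · ω_4^(1n) where ω_4 = e^(-2πi/4)
= (1)·ω_4^0 + (-3)·ω_4^1 + (1)·ω_4^2 + (0)·ω_4^3

X[1] = 3i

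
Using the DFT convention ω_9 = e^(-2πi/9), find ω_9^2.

ω_9^2 = e^(-2πi·2/9)
= cos(-2π·2/9) + i·sin(-2π·2/9)
= cos(-4π/9) + i·sin(-4π/9)

ω_9^2 = cos(-4π/9) + i·sin(-4π/9) = 0.1736-0.9848i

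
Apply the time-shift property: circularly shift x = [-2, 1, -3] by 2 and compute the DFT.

Time shift by 2: X_shifted[k] = ω_3^(2k) · X[k]
Shifted x = [1, -3, -2]

DFT(x[n-2]) = [-4, 3.5000+0.8660i, 3.5000-0.8660i]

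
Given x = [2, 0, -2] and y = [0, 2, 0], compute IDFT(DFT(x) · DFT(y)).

(x ⊛ y)[n] = Σ(m=0 to 2) x[m] · y[(n-m) mod 3]

Computing each output sample:
(x ⊛ y)[0] = -4
(x ⊛ y)[1] = 4
(x ⊛ y)[2] = 0

x ⊛ y = [-4, 4, 0]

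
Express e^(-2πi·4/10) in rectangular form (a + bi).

ω_10^4 = e^(-2πi·4/10)
= cos(-2π·4/10) + i·sin(-2π·4/10)
= cos(-8π/10) + i·sin(-8π/10)

ω_10^4 = cos(-8π/10) + i·sin(-8π/10) = -0.8090-0.5878i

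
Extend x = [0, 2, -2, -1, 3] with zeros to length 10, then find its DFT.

Original 5-point DFT: [2, 3.9721+1.5388i, -4.9721-0.3633i, -4.9721+0.3633i, 3.9721-1.5388i]
Zero-padded 10-point DFT provides frequency interpolation.

DFT_10([x, 0, ...]) = [2, -1.1180-0.0858i, 3.9721+1.5388i, 1.1180-6.5186i, -4.9721-0.3633i, 0, -4.9721+0.3633i, 1.1180+6.5186i, 3.9721-1.5388i, -1.1180+0.0858i]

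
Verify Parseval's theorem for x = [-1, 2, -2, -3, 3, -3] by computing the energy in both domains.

Time domain:
Σ|x[n]|² = |-1|² + |2|² + |-2|² + |-3|² + |3|² + |-3|² = 36.0000

Frequency domain:
(1/6)Σ|X[k]|² = (1/6)(|-4|² + |1|² + |-4.0000-8.6603i|² + |4|² + |-4.0000+8.6603i|² + |1|²) = (1/6)·216.0000 = 36.0000

Both sides agree, confirming Parseval's theorem.

Σ|x[n]|² = (1/N)Σ|X[k]|² = 36.0000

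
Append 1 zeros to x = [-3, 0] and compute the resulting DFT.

Original 2-point DFT: [-3, -3]
Zero-padded 3-point DFT provides frequency interpolation.

DFT_3([x, 0, ...]) = [-3, -3, -3]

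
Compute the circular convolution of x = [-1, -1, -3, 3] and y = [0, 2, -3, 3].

(x ⊛ y)[n] = Σ(m=0 to 3) x[m] · y[(n-m) mod 4]

Computing each output sample:
(x ⊛ y)[0] = 12
(x ⊛ y)[1] = -20
(x ⊛ y)[2] = 10
(x ⊛ y)[3] = -6

x ⊛ y = [12, -20, 10, -6]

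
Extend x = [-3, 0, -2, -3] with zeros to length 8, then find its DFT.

Original 4-point DFT: [-8, -1-3i, -2, -1+3i]
Zero-padded 8-point DFT provides frequency interpolation.

DFT_8([x, 0, ...]) = [-8, -0.8787+4.1213i, -1-3i, -5.1213+0.1213i, -2, -5.1213-0.1213i, -1+3i, -0.8787-4.1213i]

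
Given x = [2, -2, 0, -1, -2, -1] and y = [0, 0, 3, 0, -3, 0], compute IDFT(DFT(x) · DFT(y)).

(x ⊛ y)[n] = Σ(m=0 to 5) x[m] · y[(n-m) mod 6]

Computing each output sample:
(x ⊛ y)[0] = -6
(x ⊛ y)[1] = 0
(x ⊛ y)[2] = 12
(x ⊛ y)[3] = -3
(x ⊛ y)[4] = -6
(x ⊛ y)[5] = 3

x ⊛ y = [-6, 0, 12, -3, -6, 3]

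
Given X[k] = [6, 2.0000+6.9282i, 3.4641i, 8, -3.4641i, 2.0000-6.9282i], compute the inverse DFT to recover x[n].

x[n] = (1/6) Σ(k=0 to 5) X[k] · e^(2πikn/6)

Computing each x[n]:
x[0] = 3
x[1] = -3
x[2] = 1
x[3] = -1
x[4] = 3
x[5] = 3

x = [3, -3, 1, -1, 3, 3]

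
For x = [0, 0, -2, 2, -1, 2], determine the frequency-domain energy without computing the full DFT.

Parseval: Σ|x[n]|² = (1/N)Σ|X[k]|², so Σ|X[k]|² = N·Σ|x[n]|² = 6·13.0000

Σ|X[k]|² = N·Σ|x[n]|² = 6·13.0000 = 78.0000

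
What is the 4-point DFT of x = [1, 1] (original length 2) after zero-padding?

Original 2-point DFT: [2, 0]
Zero-padded 4-point DFT provides frequency interpolation.

DFT_4([x, 0, ...]) = [2, 1-1i, 0, 1+1i]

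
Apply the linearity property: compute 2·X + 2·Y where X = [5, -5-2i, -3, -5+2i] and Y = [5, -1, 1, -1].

By linearity: DFT(2x + 2y) = 2·DFT(x) + 2·DFT(y)
= 2·[5, -5-2i, -3, -5+2i] + 2·[5, -1, 1, -1]

Computing element-wise:
Z[0] = 2·(5) + 2·(5) = 20
Z[1] = 2·(-5-2i) + 2·(-1) = -12-4i
Z[2] = 2·(-3) + 2·(1) = -4
Z[3] = 2·(-5+2i) + 2·(-1) = -12+4i

DFT(2x + 2y) = 2·X + 2·Y = [20, -12-4i, -4, -12+4i]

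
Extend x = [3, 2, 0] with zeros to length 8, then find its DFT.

Original 3-point DFT: [5, 2.0000-1.7321i, 2.0000+1.7321i]
Zero-padded 8-point DFT provides frequency interpolation.

DFT_8([x, 0, ...]) = [5, 4.4142-1.4142i, 3-2i, 1.5858-1.4142i, 1, 1.5858+1.4142i, 3+2i, 4.4142+1.4142i]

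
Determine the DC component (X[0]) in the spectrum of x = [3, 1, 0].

X[0] = Σ(n=0 to 2) x[n] · ω_3^0 = Σ x[n]
= (3) + (1) + (0)

X[0] = 4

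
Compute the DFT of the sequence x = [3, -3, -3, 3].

X[k] = Σ(n=0 to 3) x[n] · ω_4^(nk)
where ω_4 = e^(-2πi/4)

Computing each X[k]:
X[0] = 0
X[1] = 6+6i
X[2] = 0
X[3] = 6-6i

X = [0, 6+6i, 0, 6-6i]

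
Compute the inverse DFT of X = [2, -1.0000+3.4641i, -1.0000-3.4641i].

x[n] = (1/3) Σ(k=0 to 2) X[k] · e^(2πikn/3)

Computing each x[n]:
x[0] = 0
x[1] = -1
x[2] = 3

x = [0, -1, 3]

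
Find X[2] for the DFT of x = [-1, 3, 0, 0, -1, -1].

X[2] = Σ(n=0 to 5) x[n] · ω_6^(2n) where ω_6 = e^(-2πi/6)
= (-1)·ω_6^0 + (3)·ω_6^2 + (0)·ω_6^4 + (0)·ω_6^6 + (-1)·ω_6^8 + (-1)·ω_6^10

X[2] = -1.5000-2.5981i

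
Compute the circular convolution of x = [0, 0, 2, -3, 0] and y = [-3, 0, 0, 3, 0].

(x ⊛ y)[n] = Σ(m=0 to 4) x[m] · y[(n-m) mod 5]

Computing each output sample:
(x ⊛ y)[0] = 6
(x ⊛ y)[1] = -9
(x ⊛ y)[2] = -6
(x ⊛ y)[3] = 9
(x ⊛ y)[4] = 0

x ⊛ y = [6, -9, -6, 9, 0]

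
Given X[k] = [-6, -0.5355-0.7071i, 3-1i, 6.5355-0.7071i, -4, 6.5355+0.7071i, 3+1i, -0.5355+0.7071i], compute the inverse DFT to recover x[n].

x[n] = (1/8) Σ(k=0 to 7) X[k] · e^(2πikn/8)

Computing each x[n]:
x[0] = 1
x[1] = -1
x[2] = -2
x[3] = 1
x[4] = -2
x[5] = 1
x[6] = -2
x[7] = -2

x = [1, -1, -2, 1, -2, 1, -2, -2]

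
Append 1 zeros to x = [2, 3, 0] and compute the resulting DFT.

Original 3-point DFT: [5, 0.5000-2.5981i, 0.5000+2.5981i]
Zero-padded 4-point DFT provides frequency interpolation.

DFT_4([x, 0, ...]) = [5, 2-3i, -1, 2+3i]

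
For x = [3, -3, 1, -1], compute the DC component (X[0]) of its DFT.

X[0] = Σ(n=0 to 3) x[n] · ω_4^0 = Σ x[n]
= (3) + (-3) + (1) + (-1)

X[0] = 0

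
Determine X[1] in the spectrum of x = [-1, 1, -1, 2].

X[1] = Σ(n=0 to 3) x[n] · ω_4^(1n) where ω_4 = e^(-2πi/4)
= (-1)·ω_4^0 + (1)·ω_4^1 + (-1)·ω_4^2 + (2)·ω_4^3

X[1] = 1i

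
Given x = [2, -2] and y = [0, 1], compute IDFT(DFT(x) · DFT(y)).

(x ⊛ y)[n] = Σ(m=0 to 1) x[m] · y[(n-m) mod 2]

Computing each output sample:
(x ⊛ y)[0] = -2
(x ⊛ y)[1] = 2

x ⊛ y = [-2, 2]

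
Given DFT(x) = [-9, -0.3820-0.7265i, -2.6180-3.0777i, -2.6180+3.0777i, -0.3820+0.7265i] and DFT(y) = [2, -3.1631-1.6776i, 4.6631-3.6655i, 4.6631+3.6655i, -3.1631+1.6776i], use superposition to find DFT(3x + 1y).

By linearity: DFT(3x + 1y) = 3·DFT(x) + 1·DFT(y)
= 3·[-9, -0.3820-0.7265i, -2.6180-3.0777i, -2.6180+3.0777i, -0.3820+0.7265i] + 1·[2, -3.1631-1.6776i, 4.6631-3.6655i, 4.6631+3.6655i, -3.1631+1.6776i]

Computing element-wise:
Z[0] = 3·(-9) + 1·(2) = -25
Z[1] = 3·(-0.3820-0.7265i) + 1·(-3.1631-1.6776i) = -4.3091-3.8571i
Z[2] = 3·(-2.6180-3.0777i) + 1·(4.6631-3.6655i) = -3.1909-12.8986i
Z[3] = 3·(-2.6180+3.0777i) + 1·(4.6631+3.6655i) = -3.1909+12.8986i
Z[4] = 3·(-0.3820+0.7265i) + 1·(-3.1631+1.6776i) = -4.3091+3.8571i

DFT(3x + 1y) = 3·X + 1·Y = [-25, -4.3091-3.8571i, -3.1909-12.8986i, -3.1909+12.8986i, -4.3091+3.8571i]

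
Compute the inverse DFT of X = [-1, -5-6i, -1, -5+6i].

x[n] = (1/4) Σ(k=0 to 3) X[k] · e^(2πikn/4)

Computing each x[n]:
x[0] = -3
x[1] = 3
x[2] = 2
x[3] = -3

x = [-3, 3, 2, -3]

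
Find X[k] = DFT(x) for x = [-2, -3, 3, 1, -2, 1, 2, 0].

X[k] = Σ(n=0 to 7) x[n] · ω_8^(nk)
where ω_8 = e^(-2πi/8)

Computing each X[k]:
X[0] = 0
X[1] = -3.5355+1.1213i
X[2] = -9+3i
X[3] = 3.5355+3.1213i
X[4] = 2
X[5] = 3.5355-3.1213i
X[6] = -9-3i
X[7] = -3.5355-1.1213i

X = [0, -3.5355+1.1213i, -9+3i, 3.5355+3.1213i, 2, 3.5355-3.1213i, -9-3i, -3.5355-1.1213i]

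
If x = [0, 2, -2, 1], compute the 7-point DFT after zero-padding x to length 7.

Original 4-point DFT: [1, 2-1i, -5, 2+1i]
Zero-padded 7-point DFT provides frequency interpolation.

DFT_7([x, 0, ...]) = [1, 0.7911-0.0477i, 1.9804-2.0358i, -3.2714-3.4064i, -3.2714+3.4064i, 1.9804+2.0358i, 0.7911+0.0477i]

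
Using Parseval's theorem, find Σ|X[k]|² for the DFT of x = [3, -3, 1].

Parseval: Σ|x[n]|² = (1/N)Σ|X[k]|², so Σ|X[k]|² = N·Σ|x[n]|² = 3·19.0000

Σ|X[k]|² = N·Σ|x[n]|² = 3·19.0000 = 57.0000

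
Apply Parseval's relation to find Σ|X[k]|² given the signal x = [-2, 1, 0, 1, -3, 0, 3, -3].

Parseval: Σ|x[n]|² = (1/N)Σ|X[k]|², so Σ|X[k]|² = N·Σ|x[n]|² = 8·33.0000

Σ|X[k]|² = N·Σ|x[n]|² = 8·33.0000 = 264.0000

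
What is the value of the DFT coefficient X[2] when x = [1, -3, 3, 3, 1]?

X[2] = Σ(n=0 to 4) x[n] · ω_5^(2n) where ω_5 = e^(-2πi/5)
= (1)·ω_5^0 + (-3)·ω_5^2 + (3)·ω_5^4 + (3)·ω_5^6 + (1)·ω_5^8

X[2] = 4.4721+2.3511i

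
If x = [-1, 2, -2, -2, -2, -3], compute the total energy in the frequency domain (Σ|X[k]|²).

Parseval: Σ|x[n]|² = (1/N)Σ|X[k]|², so Σ|X[k]|² = N·Σ|x[n]|² = 6·26.0000

Σ|X[k]|² = N·Σ|x[n]|² = 6·26.0000 = 156.0000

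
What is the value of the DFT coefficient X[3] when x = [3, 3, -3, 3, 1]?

X[3] = Σ(n=0 to 4) x[n] · ω_5^(3n) where ω_5 = e^(-2πi/5)
= (3)·ω_5^0 + (3)·ω_5^3 + (-3)·ω_5^6 + (3)·ω_5^9 + (1)·ω_5^12

X[3] = -0.2361+6.8819i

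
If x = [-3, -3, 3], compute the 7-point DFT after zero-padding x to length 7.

Original 3-point DFT: [-3, -3.0000+5.1962i, -3.0000-5.1962i]
Zero-padded 7-point DFT provides frequency interpolation.

DFT_7([x, 0, ...]) = [-3, -5.5380-0.5793i, -5.0353+4.2264i, 1.5734+3.6471i, 1.5734-3.6471i, -5.0353-4.2264i, -5.5380+0.5793i]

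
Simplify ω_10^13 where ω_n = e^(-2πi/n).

Since ω_10^10 = 1, powers reduce modulo 10.
13 mod 10 = 3
So ω_10^13 = ω_10^3 = e^(-2πi·3/10)

ω_10^13 = ω_10^3 = -0.3090-0.9511i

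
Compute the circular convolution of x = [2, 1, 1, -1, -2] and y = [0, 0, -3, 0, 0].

(x ⊛ y)[n] = Σ(m=0 to 4) x[m] · y[(n-m) mod 5]

Computing each output sample:
(x ⊛ y)[0] = 3
(x ⊛ y)[1] = 6
(x ⊛ y)[2] = -6
(x ⊛ y)[3] = -3
(x ⊛ y)[4] = -3

x ⊛ y = [3, 6, -6, -3, -3]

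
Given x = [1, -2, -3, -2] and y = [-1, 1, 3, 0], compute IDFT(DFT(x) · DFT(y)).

(x ⊛ y)[n] = Σ(m=0 to 3) x[m] · y[(n-m) mod 4]

Computing each output sample:
(x ⊛ y)[0] = -12
(x ⊛ y)[1] = -3
(x ⊛ y)[2] = 4
(x ⊛ y)[3] = -7

x ⊛ y = [-12, -3, 4, -7]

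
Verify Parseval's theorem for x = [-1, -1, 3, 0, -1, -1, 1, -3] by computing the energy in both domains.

Time domain:
Σ|x[n]|² = |-1|² + |-1|² + |3|² + |0|² + |-1|² + |-1|² + |1|² + |-3|² = 23.0000

Frequency domain:
(1/8)Σ|X[k]|² = (1/8)(|-3|² + |-2.1213-4.1213i|² + |-6-1i|² + |2.1213-0.1213i|² + |7|² + |2.1213+0.1213i|² + |-6+1i|² + |-2.1213+4.1213i|²) = (1/8)·184.0000 = 23.0000

Both sides agree, confirming Parseval's theorem.

Σ|x[n]|² = (1/N)Σ|X[k]|² = 23.0000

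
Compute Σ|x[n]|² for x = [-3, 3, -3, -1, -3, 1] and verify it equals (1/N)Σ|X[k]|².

Time domain:
Σ|x[n]|² = |-3|² + |3|² + |-3|² + |-1|² + |-3|² + |1|² = 38.0000

Frequency domain:
(1/6)Σ|X[k]|² = (1/6)(|-6|² + |3.0000-1.7321i|² + |-3.0000-1.7321i|² + |-12|² + |-3.0000+1.7321i|² + |3.0000+1.7321i|²) = (1/6)·228.0000 = 38.0000

Both sides agree, confirming Parseval's theorem.

Σ|x[n]|² = (1/N)Σ|X[k]|² = 38.0000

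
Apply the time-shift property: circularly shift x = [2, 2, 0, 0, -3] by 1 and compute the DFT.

Time shift by 1: X_shifted[k] = ω_5^(1k) · X[k]
Shifted x = [-3, 2, 2, 0, 0]

DFT(x[n-1]) = [1, -4.0000-3.0777i, -4.0000+0.7265i, -4.0000-0.7265i, -4.0000+3.0777i]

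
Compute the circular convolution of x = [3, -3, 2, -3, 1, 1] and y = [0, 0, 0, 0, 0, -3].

(x ⊛ y)[n] = Σ(m=0 to 5) x[m] · y[(n-m) mod 6]

Computing each output sample:
(x ⊛ y)[0] = 9
(x ⊛ y)[1] = -6
(x ⊛ y)[2] = 9
(x ⊛ y)[3] = -3
(x ⊛ y)[4] = -3
(x ⊛ y)[5] = -9

x ⊛ y = [9, -6, 9, -3, -3, -9]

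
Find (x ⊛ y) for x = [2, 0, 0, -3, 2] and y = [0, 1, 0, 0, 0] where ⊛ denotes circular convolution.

(x ⊛ y)[n] = Σ(m=0 to 4) x[m] · y[(n-m) mod 5]

Computing each output sample:
(x ⊛ y)[0] = 2
(x ⊛ y)[1] = 2
(x ⊛ y)[2] = 0
(x ⊛ y)[3] = 0
(x ⊛ y)[4] = -3

x ⊛ y = [2, 2, 0, 0, -3]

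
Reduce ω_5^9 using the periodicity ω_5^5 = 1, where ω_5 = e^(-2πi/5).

Since ω_5^5 = 1, powers reduce modulo 5.
9 mod 5 = 4
So ω_5^9 = ω_5^4 = e^(-2πi·4/5)

ω_5^9 = ω_5^4 = 0.3090+0.9511i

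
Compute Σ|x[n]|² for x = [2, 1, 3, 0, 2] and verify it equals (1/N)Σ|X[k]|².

Time domain:
Σ|x[n]|² = |2|² + |1|² + |3|² + |0|² + |2|² = 18.0000

Frequency domain:
(1/5)Σ|X[k]|² = (1/5)(|8|² + |0.5000-0.8123i|² + |0.5000+3.4410i|² + |0.5000-3.4410i|² + |0.5000+0.8123i|²) = (1/5)·90.0000 = 18.0000

Both sides agree, confirming Parseval's theorem.

Σ|x[n]|² = (1/N)Σ|X[k]|² = 18.0000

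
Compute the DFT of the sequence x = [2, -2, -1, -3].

X[k] = Σ(n=0 to 3) x[n] · ω_4^(nk)
where ω_4 = e^(-2πi/4)

Computing each X[k]:
X[0] = -4
X[1] = 3-1i
X[2] = 6
X[3] = 3+1i

X = [-4, 3-1i, 6, 3+1i]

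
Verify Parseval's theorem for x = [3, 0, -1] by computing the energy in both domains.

Time domain:
Σ|x[n]|² = |3|² + |0|² + |-1|² = 10.0000

Frequency domain:
(1/3)Σ|X[k]|² = (1/3)(|2|² + |3.5000-0.8660i|² + |3.5000+0.8660i|²) = (1/3)·30.0000 = 10.0000

Both sides agree, confirming Parseval's theorem.

Σ|x[n]|² = (1/N)Σ|X[k]|² = 10.0000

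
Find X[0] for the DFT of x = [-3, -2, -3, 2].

X[0] = Σ(n=0 to 3) x[n] · ω_4^0 = Σ x[n]
= (-3) + (-2) + (-3) + (2)

X[0] = -6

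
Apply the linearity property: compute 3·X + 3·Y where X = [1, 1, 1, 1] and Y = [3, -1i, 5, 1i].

By linearity: DFT(3x + 3y) = 3·DFT(x) + 3·DFT(y)
= 3·[1, 1, 1, 1] + 3·[3, -1i, 5, 1i]

Computing element-wise:
Z[0] = 3·(1) + 3·(3) = 12
Z[1] = 3·(1) + 3·(-1i) = 3-3i
Z[2] = 3·(1) + 3·(5) = 18
Z[3] = 3·(1) + 3·(1i) = 3+3i

DFT(3x + 3y) = 3·X + 3·Y = [12, 3-3i, 18, 3+3i]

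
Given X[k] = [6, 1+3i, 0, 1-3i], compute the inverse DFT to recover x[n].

x[n] = (1/4) Σ(k=0 to 3) X[k] · e^(2πikn/4)

Computing each x[n]:
x[0] = 2
x[1] = 0
x[2] = 1
x[3] = 3

x = [2, 0, 1, 3]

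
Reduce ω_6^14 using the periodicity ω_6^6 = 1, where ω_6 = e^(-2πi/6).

Since ω_6^6 = 1, powers reduce modulo 6.
14 mod 6 = 2
So ω_6^14 = ω_6^2 = e^(-2πi·2/6)

ω_6^14 = ω_6^2 = -0.5000-0.8660i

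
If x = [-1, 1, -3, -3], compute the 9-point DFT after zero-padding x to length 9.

Original 4-point DFT: [-6, 2-4i, -2, 2+4i]
Zero-padded 9-point DFT provides frequency interpolation.

DFT_9([x, 0, ...]) = [-6, 0.7451+4.9097i, 3.4927-2.5568i, -3.0000-3.4641i, -2.7378+0.3277i, -2.7378-0.3277i, -3.0000+3.4641i, 3.4927+2.5568i, 0.7451-4.9097i]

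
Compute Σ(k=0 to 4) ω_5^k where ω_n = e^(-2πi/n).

Sum of all nth roots of unity equals 0 for n > 1 (geometric series with r ≠ 1).

0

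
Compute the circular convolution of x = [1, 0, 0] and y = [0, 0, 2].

(x ⊛ y)[n] = Σ(m=0 to 2) x[m] · y[(n-m) mod 3]

Computing each output sample:
(x ⊛ y)[0] = 0
(x ⊛ y)[1] = 0
(x ⊛ y)[2] = 2

x ⊛ y = [0, 0, 2]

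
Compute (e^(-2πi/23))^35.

Since ω_23^23 = 1, powers reduce modulo 23.
35 mod 23 = 12
So ω_23^35 = ω_23^12 = e^(-2πi·12/23)

ω_23^35 = ω_23^12 = -0.9907+0.1362i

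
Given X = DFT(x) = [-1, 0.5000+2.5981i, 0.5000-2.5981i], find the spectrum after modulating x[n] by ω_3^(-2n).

Modulation property: DFT(ω_3^(-2n)·x[n]) = X[(k-2) mod 3], so circularly shift X by 2 positions.

X[k-2] = [0.5000+2.5981i, 0.5000-2.5981i, -1]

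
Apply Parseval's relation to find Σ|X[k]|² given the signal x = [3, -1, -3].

Parseval: Σ|x[n]|² = (1/N)Σ|X[k]|², so Σ|X[k]|² = N·Σ|x[n]|² = 3·19.0000

Σ|X[k]|² = N·Σ|x[n]|² = 3·19.0000 = 57.0000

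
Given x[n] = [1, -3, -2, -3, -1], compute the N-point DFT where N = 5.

X[k] = Σ(n=0 to 4) x[n] · ω_5^(nk)
where ω_5 = e^(-2πi/5)

Computing each X[k]:
X[0] = -8
X[1] = 3.8090+1.3143i
X[2] = 2.6910+2.1266i
X[3] = 2.6910-2.1266i
X[4] = 3.8090-1.3143i

X = [-8, 3.8090+1.3143i, 2.6910+2.1266i, 2.6910-2.1266i, 3.8090-1.3143i]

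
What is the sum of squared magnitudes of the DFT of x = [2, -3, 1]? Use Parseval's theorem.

Parseval: Σ|x[n]|² = (1/N)Σ|X[k]|², so Σ|X[k]|² = N·Σ|x[n]|² = 3·14.0000

Σ|X[k]|² = N·Σ|x[n]|² = 3·14.0000 = 42.0000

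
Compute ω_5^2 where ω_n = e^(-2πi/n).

ω_5^2 = e^(-2πi·2/5)
= cos(-2π·2/5) + i·sin(-2π·2/5)
= cos(-4π/5) + i·sin(-4π/5)

ω_5^2 = cos(-4π/5) + i·sin(-4π/5) = -0.8090-0.5878i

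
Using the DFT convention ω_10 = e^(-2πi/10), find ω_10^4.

ω_10^4 = e^(-2πi·4/10)
= cos(-2π·4/10) + i·sin(-2π·4/10)
= cos(-8π/10) + i·sin(-8π/10)

ω_10^4 = cos(-8π/10) + i·sin(-8π/10) = -0.8090-0.5878i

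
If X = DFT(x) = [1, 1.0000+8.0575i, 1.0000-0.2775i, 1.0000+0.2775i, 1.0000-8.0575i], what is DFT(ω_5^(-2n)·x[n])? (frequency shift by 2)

Modulation property: DFT(ω_5^(-2n)·x[n]) = X[(k-2) mod 5], so circularly shift X by 2 positions.

X[k-2] = [1.0000+0.2775i, 1.0000-8.0575i, 1, 1.0000+8.0575i, 1.0000-0.2775i]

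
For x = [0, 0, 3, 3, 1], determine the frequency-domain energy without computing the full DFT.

Parseval: Σ|x[n]|² = (1/N)Σ|X[k]|², so Σ|X[k]|² = N·Σ|x[n]|² = 5·19.0000

Σ|X[k]|² = N·Σ|x[n]|² = 5·19.0000 = 95.0000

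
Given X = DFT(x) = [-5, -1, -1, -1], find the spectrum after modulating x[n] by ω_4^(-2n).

Modulation property: DFT(ω_4^(-2n)·x[n]) = X[(k-2) mod 4], so circularly shift X by 2 positions.

X[k-2] = [-1, -1, -5, -1]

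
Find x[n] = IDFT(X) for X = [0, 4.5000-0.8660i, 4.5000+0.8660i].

x[n] = (1/3) Σ(k=0 to 2) X[k] · e^(2πikn/3)

Computing each x[n]:
x[0] = 3
x[1] = -1
x[2] = -2

x = [3, -1, -2]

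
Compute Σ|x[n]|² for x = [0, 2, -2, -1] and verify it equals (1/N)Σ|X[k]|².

Time domain:
Σ|x[n]|² = |0|² + |2|² + |-2|² + |-1|² = 9.0000

Frequency domain:
(1/4)Σ|X[k]|² = (1/4)(|-1|² + |2-3i|² + |-3|² + |2+3i|²) = (1/4)·36.0000 = 9.0000

Both sides agree, confirming Parseval's theorem.

Σ|x[n]|² = (1/N)Σ|X[k]|² = 9.0000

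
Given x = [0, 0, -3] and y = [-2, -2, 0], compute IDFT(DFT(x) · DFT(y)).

(x ⊛ y)[n] = Σ(m=0 to 2) x[m] · y[(n-m) mod 3]

Computing each output sample:
(x ⊛ y)[0] = 6
(x ⊛ y)[1] = 0
(x ⊛ y)[2] = 6

x ⊛ y = [6, 0, 6]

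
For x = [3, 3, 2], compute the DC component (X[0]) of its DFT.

X[0] = Σ(n=0 to 2) x[n] · ω_3^0 = Σ x[n]
= (3) + (3) + (2)

X[0] = 8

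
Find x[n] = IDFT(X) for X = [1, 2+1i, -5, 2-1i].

x[n] = (1/4) Σ(k=0 to 3) X[k] · e^(2πikn/4)

Computing each x[n]:
x[0] = 0
x[1] = 1
x[2] = -2
x[3] = 2

x = [0, 1, -2, 2]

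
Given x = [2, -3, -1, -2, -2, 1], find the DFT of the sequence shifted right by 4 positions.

Time shift by 4: X_shifted[k] = ω_6^(4k) · X[k]
Shifted x = [-1, -2, -2, 1, 2, -3]

DFT(x[n-4]) = [-5, -4.5000+2.5981i, 2.5000-4.3301i, 3, 2.5000+4.3301i, -4.5000-2.5981i]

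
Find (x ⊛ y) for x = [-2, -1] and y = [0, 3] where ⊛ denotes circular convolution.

(x ⊛ y)[n] = Σ(m=0 to 1) x[m] · y[(n-m) mod 2]

Computing each output sample:
(x ⊛ y)[0] = -3
(x ⊛ y)[1] = -6

x ⊛ y = [-3, -6]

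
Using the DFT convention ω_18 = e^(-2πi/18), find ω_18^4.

ω_18^4 = e^(-2πi·4/18)
= cos(-2π·4/18) + i·sin(-2π·4/18)
= cos(-8π/18) + i·sin(-8π/18)

ω_18^4 = cos(-8π/18) + i·sin(-8π/18) = 0.1736-0.9848i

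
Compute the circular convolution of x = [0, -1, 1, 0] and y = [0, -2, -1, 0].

(x ⊛ y)[n] = Σ(m=0 to 3) x[m] · y[(n-m) mod 4]

Computing each output sample:
(x ⊛ y)[0] = -1
(x ⊛ y)[1] = 0
(x ⊛ y)[2] = 2
(x ⊛ y)[3] = -1

x ⊛ y = [-1, 0, 2, -1]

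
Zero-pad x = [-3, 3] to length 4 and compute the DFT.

Original 2-point DFT: [0, -6]
Zero-padded 4-point DFT provides frequency interpolation.

DFT_4([x, 0, ...]) = [0, -3-3i, -6, -3+3i]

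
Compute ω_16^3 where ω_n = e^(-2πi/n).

ω_16^3 = e^(-2πi·3/16)
= cos(-2π·3/16) + i·sin(-2π·3/16)
= cos(-6π/16) + i·sin(-6π/16)

ω_16^3 = cos(-6π/16) + i·sin(-6π/16) = 0.3827-0.9239i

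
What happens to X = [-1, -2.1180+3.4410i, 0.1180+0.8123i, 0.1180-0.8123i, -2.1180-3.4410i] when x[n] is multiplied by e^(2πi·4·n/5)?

Modulation property: DFT(ω_5^(-4n)·x[n]) = X[(k-4) mod 5], so circularly shift X by 4 positions.

X[k-4] = [-2.1180+3.4410i, 0.1180+0.8123i, 0.1180-0.8123i, -2.1180-3.4410i, -1]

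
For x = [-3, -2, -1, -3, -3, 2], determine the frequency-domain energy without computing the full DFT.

Parseval: Σ|x[n]|² = (1/N)Σ|X[k]|², so Σ|X[k]|² = N·Σ|x[n]|² = 6·36.0000

Σ|X[k]|² = N·Σ|x[n]|² = 6·36.0000 = 216.0000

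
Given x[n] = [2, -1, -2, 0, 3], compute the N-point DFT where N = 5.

X[k] = Σ(n=0 to 4) x[n] · ω_5^(nk)
where ω_5 = e^(-2πi/5)

Computing each X[k]:
X[0] = 2
X[1] = 4.2361+4.9798i
X[2] = -0.2361+0.4490i
X[3] = -0.2361-0.4490i
X[4] = 4.2361-4.9798i

X = [2, 4.2361+4.9798i, -0.2361+0.4490i, -0.2361-0.4490i, 4.2361-4.9798i]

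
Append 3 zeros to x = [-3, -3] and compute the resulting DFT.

Original 2-point DFT: [-6, 0]
Zero-padded 5-point DFT provides frequency interpolation.

DFT_5([x, 0, ...]) = [-6, -3.9271+2.8532i, -0.5729+1.7634i, -0.5729-1.7634i, -3.9271-2.8532i]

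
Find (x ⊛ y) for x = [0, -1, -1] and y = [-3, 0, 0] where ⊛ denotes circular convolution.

(x ⊛ y)[n] = Σ(m=0 to 2) x[m] · y[(n-m) mod 3]

Computing each output sample:
(x ⊛ y)[0] = 0
(x ⊛ y)[1] = 3
(x ⊛ y)[2] = 3

x ⊛ y = [0, 3, 3]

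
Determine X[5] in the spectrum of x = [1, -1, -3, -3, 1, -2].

X[5] = Σ(n=0 to 5) x[n] · ω_6^(5n) where ω_6 = e^(-2πi/6)
= (1)·ω_6^0 + (-1)·ω_6^5 + (-3)·ω_6^10 + (-3)·ω_6^15 + (1)·ω_6^20 + (-2)·ω_6^25

X[5] = 3.5000-2.5981i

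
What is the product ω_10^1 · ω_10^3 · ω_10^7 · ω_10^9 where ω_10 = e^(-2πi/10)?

The primitive 10th roots of unity are ω_10^k for k coprime to 10: k ∈ {1, 3, 7, 9}
Their product equals the constant term of the cyclotomic polynomial Φ_10(x) up to sign.
For n ≥ 3, the product of all primitive nth roots of unity is 1. (For n=1 it is 1; for n=2 it is -1.)

1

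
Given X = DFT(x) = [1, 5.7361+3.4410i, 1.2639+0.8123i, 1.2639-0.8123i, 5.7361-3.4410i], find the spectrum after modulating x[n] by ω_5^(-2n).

Modulation property: DFT(ω_5^(-2n)·x[n]) = X[(k-2) mod 5], so circularly shift X by 2 positions.

X[k-2] = [1.2639-0.8123i, 5.7361-3.4410i, 1, 5.7361+3.4410i, 1.2639+0.8123i]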